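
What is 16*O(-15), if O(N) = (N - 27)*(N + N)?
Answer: 20160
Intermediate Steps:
O(N) = 2*N*(-27 + N) (O(N) = (-27 + N)*(2*N) = 2*N*(-27 + N))
16*O(-15) = 16*(2*(-15)*(-27 - 15)) = 16*(2*(-15)*(-42)) = 16*1260 = 20160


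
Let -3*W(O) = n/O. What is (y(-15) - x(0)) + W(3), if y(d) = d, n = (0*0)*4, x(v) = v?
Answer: -15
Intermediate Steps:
n = 0 (n = 0*4 = 0)
W(O) = 0 (W(O) = -0/O = -⅓*0 = 0)
(y(-15) - x(0)) + W(3) = (-15 - 1*0) + 0 = (-15 + 0) + 0 = -15 + 0 = -15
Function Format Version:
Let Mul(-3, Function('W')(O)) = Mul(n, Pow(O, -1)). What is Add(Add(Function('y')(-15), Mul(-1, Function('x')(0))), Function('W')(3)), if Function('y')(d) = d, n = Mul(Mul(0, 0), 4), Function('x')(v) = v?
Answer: -15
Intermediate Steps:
n = 0 (n = Mul(0, 4) = 0)
Function('W')(O) = 0 (Function('W')(O) = Mul(Rational(-1, 3), Mul(0, Pow(O, -1))) = Mul(Rational(-1, 3), 0) = 0)
Add(Add(Function('y')(-15), Mul(-1, Function('x')(0))), Function('W')(3)) = Add(Add(-15, Mul(-1, 0)), 0) = Add(Add(-15, 0), 0) = Add(-15, 0) = -15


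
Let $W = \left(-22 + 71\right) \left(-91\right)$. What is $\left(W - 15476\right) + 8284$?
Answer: $-11651$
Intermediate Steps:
$W = -4459$ ($W = 49 \left(-91\right) = -4459$)
$\left(W - 15476\right) + 8284 = \left(-4459 - 15476\right) + 8284 = -19935 + 8284 = -11651$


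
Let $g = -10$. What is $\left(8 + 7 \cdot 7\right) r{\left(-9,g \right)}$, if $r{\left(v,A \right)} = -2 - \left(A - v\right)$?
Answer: $-57$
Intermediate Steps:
$r{\left(v,A \right)} = -2 + v - A$
$\left(8 + 7 \cdot 7\right) r{\left(-9,g \right)} = \left(8 + 7 \cdot 7\right) \left(-2 - 9 - -10\right) = \left(8 + 49\right) \left(-2 - 9 + 10\right) = 57 \left(-1\right) = -57$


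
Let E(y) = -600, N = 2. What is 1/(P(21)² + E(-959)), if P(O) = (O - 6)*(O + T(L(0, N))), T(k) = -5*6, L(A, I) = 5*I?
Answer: 1/17625 ≈ 5.6738e-5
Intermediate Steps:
T(k) = -30
P(O) = (-30 + O)*(-6 + O) (P(O) = (O - 6)*(O - 30) = (-6 + O)*(-30 + O) = (-30 + O)*(-6 + O))
1/(P(21)² + E(-959)) = 1/((180 + 21² - 36*21)² - 600) = 1/((180 + 441 - 756)² - 600) = 1/((-135)² - 600) = 1/(18225 - 600) = 1/17625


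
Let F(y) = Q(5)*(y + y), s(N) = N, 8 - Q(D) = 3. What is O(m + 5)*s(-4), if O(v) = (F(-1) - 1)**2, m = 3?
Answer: -484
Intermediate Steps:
Q(D) = 5 (Q(D) = 8 - 1*3 = 8 - 3 = 5)
F(y) = 10*y (F(y) = 5*(y + y) = 5*(2*y) = 10*y)
O(v) = 121 (O(v) = (10*(-1) - 1)**2 = (-10 - 1)**2 = (-11)**2 = 121)
O(m + 5)*s(-4) = 121*(-4) = -484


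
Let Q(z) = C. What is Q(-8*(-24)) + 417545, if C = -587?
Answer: 416958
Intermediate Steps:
Q(z) = -587
Q(-8*(-24)) + 417545 = -587 + 417545 = 416958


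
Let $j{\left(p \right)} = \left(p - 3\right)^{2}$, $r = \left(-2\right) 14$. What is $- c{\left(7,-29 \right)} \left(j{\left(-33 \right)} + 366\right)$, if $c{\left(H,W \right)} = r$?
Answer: $46536$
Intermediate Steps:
$r = -28$
$c{\left(H,W \right)} = -28$
$j{\left(p \right)} = \left(-3 + p\right)^{2}$
$- c{\left(7,-29 \right)} \left(j{\left(-33 \right)} + 366\right) = \left(-1\right) \left(-28\right) \left(\left(-3 - 33\right)^{2} + 366\right) = 28 \left(\left(-36\right)^{2} + 366\right) = 28 \left(1296 + 366\right) = 28 \cdot 1662 = 46536$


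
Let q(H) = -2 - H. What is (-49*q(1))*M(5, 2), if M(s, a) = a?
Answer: 294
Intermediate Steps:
(-49*q(1))*M(5, 2) = -49*(-2 - 1*1)*2 = -49*(-2 - 1)*2 = -49*(-3)*2 = 147*2 = 294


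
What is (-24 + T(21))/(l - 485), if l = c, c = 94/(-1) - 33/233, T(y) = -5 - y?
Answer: 1165/13494 ≈ 0.086335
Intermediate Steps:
c = -21935/233 (c = 94*(-1) - 33*1/233 = -94 - 33/233 = -21935/233 ≈ -94.142)
l = -21935/233 ≈ -94.142
(-24 + T(21))/(l - 485) = (-24 + (-5 - 1*21))/(-21935/233 - 485) = (-24 + (-5 - 21))/(-134940/233) = (-24 - 26)*(-233/134940) = -50*(-233/134940) = 1165/13494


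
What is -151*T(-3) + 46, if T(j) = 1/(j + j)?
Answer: 427/6 ≈ 71.167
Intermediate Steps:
T(j) = 1/(2*j)
-151*T(-3) + 46 = -151/(2*(-3)) + 46 = -151*(-1)/(2*3) + 46 = -151*(-1/6) + 46 = 151/6 + 46 = 427/6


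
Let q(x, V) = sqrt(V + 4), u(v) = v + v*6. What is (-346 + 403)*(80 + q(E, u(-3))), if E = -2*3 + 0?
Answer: 4560 + 57*I*sqrt(17) ≈ 4560.0 + 235.02*I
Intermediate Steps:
u(v) = 7*v (u(v) = v + 6*v = 7*v)
E = -6 (E = -6 + 0 = -6)
q(x, V) = sqrt(4 + V)
(-346 + 403)*(80 + q(E, u(-3))) = (-346 + 403)*(80 + sqrt(4 + 7*(-3))) = 57*(80 + sqrt(4 - 21)) = 57*(80 + sqrt(-17)) = 57*(80 + I*sqrt(17)) = 4560 + 57*I*sqrt(17)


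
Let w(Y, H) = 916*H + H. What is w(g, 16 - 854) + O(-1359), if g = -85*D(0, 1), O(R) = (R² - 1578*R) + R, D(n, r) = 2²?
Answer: 3221578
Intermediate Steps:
D(n, r) = 4
O(R) = R² - 1577*R
g = -340 (g = -85*4 = -340)
w(Y, H) = 917*H
w(g, 16 - 854) + O(-1359) = 917*(16 - 854) - 1359*(-1577 - 1359) = 917*(-838) - 1359*(-2936) = -768446 + 3990024 = 3221578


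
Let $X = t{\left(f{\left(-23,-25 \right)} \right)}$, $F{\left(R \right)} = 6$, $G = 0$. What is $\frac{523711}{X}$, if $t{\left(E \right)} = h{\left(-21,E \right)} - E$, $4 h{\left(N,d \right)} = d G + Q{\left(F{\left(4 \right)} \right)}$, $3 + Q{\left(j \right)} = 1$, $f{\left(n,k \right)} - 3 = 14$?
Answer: $- \frac{1047422}{35} \approx -29926.0$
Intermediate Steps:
$f{\left(n,k \right)} = 17$ ($f{\left(n,k \right)} = 3 + 14 = 17$)
$Q{\left(j \right)} = -2$ ($Q{\left(j \right)} = -3 + 1 = -2$)
$h{\left(N,d \right)} = - \frac{1}{2}$ ($h{\left(N,d \right)} = \frac{d 0 - 2}{4} = \frac{0 - 2}{4} = \frac{1}{4} \left(-2\right) = - \frac{1}{2}$)
$t{\left(E \right)} = - \frac{1}{2} - E$
$X = - \frac{35}{2}$ ($X = - \frac{1}{2} - 17 = - \frac{35}{2} \approx -17.5$)
$\frac{523711}{X} = \frac{523711}{- \frac{35}{2}} = 523711 \left(- \frac{2}{35}\right) = - \frac{1047422}{35}$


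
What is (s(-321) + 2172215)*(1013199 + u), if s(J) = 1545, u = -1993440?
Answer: -2130808676160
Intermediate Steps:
(s(-321) + 2172215)*(1013199 + u) = (1545 + 2172215)*(1013199 - 1993440) = 2173760*(-980241) = -2130808676160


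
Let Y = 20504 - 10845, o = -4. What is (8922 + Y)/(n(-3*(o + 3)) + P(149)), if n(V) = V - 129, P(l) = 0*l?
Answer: -18581/126 ≈ -147.47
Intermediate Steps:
P(l) = 0
n(V) = -129 + V
Y = 9659
(8922 + Y)/(n(-3*(o + 3)) + P(149)) = (8922 + 9659)/((-129 - 3*(-4 + 3)) + 0) = 18581/((-129 - 3*(-1)) + 0) = 18581/((-129 + 3) + 0) = 18581/(-126 + 0) = 18581/(-126) = 18581*(-1/126) = -18581/126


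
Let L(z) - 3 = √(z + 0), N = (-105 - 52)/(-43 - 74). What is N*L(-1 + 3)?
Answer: 157/39 + 157*√2/117 ≈ 5.9233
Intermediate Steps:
N = 157/117 (N = -157/(-117) = -157*(-1/117) = 157/117 ≈ 1.3419)
L(z) = 3 + √z (L(z) = 3 + √(z + 0) = 3 + √z)
N*L(-1 + 3) = 157*(3 + √(-1 + 3))/117 = 157*(3 + √2)/117 = 157/39 + 157*√2/117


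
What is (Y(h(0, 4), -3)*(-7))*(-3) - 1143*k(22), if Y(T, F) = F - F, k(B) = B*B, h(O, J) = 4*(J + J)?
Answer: -553212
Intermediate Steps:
h(O, J) = 8*J (h(O, J) = 4*(2*J) = 8*J)
k(B) = B²
Y(T, F) = 0
(Y(h(0, 4), -3)*(-7))*(-3) - 1143*k(22) = (0*(-7))*(-3) - 1143*22² = 0*(-3) - 1143*484 = 0 - 553212 = -553212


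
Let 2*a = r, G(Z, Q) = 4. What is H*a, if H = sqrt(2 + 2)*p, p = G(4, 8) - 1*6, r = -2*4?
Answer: 16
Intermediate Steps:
r = -8
p = -2 (p = 4 - 1*6 = 4 - 6 = -2)
a = -4 (a = (1/2)*(-8) = -4)
H = -4 (H = sqrt(2 + 2)*(-2) = sqrt(4)*(-2) = 2*(-2) = -4)
H*a = -4*(-4) = 16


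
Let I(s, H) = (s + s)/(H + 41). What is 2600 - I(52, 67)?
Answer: 70174/27 ≈ 2599.0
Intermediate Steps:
I(s, H) = 2*s/(41 + H) (I(s, H) = (2*s)/(41 + H) = 2*s/(41 + H))
2600 - I(52, 67) = 2600 - 2*52/(41 + 67) = 2600 - 2*52/108 = 2600 - 1*26/27 = 2600 - 26/27 = 70174/27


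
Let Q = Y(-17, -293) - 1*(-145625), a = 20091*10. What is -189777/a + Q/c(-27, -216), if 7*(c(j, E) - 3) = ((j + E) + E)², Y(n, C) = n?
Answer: 9155129417/2351785490 ≈ 3.8928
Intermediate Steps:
c(j, E) = 3 + (j + 2*E)²/7 (c(j, E) = 3 + ((j + E) + E)²/7 = 3 + ((E + j) + E)²/7 = 3 + (j + 2*E)²/7)
a = 200910
Q = 145608 (Q = -17 - 1*(-145625) = -17 + 145625 = 145608)
-189777/a + Q/c(-27, -216) = -189777/200910 + 145608/(3 + (-27 + 2*(-216))²/7) = -189777*1/200910 + 145608/(3 + (-27 - 432)²/7) = -63259/66970 + 145608/(3 + (⅐)*(-459)²) = -63259/66970 + 145608/(3 + (⅐)*210681) = -63259/66970 + 145608/(3 + 210681/7) = -63259/66970 + 145608/(210702/7) = -63259/66970 + 145608*(7/210702) = -63259/66970 + 169876/35117 = 9155129417/2351785490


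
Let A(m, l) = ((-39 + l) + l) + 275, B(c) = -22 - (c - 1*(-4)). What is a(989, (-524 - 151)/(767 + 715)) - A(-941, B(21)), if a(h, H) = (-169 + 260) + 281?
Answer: 230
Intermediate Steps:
a(h, H) = 372 (a(h, H) = 91 + 281 = 372)
B(c) = -26 - c (B(c) = -22 - (c + 4) = -22 - (4 + c) = -22 + (-4 - c) = -26 - c)
A(m, l) = 236 + 2*l (A(m, l) = (-39 + 2*l) + 275 = 236 + 2*l)
a(989, (-524 - 151)/(767 + 715)) - A(-941, B(21)) = 372 - (236 + 2*(-26 - 1*21)) = 372 - (236 + 2*(-26 - 21)) = 372 - (236 + 2*(-47)) = 372 - (236 - 94) = 372 - 1*142 = 372 - 142 = 230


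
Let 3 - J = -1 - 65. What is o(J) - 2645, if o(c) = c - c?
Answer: -2645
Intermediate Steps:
J = 69 (J = 3 - (-1 - 65) = 3 - 1*(-66) = 3 + 66 = 69)
o(c) = 0
o(J) - 2645 = 0 - 2645 = -2645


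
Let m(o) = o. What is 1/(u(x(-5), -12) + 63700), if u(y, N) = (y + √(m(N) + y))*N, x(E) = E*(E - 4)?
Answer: 7895/498647606 + 3*√33/997295212 ≈ 1.5850e-5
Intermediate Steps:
x(E) = E*(-4 + E)
u(y, N) = N*(y + √(N + y)) (u(y, N) = (y + √(N + y))*N = N*(y + √(N + y)))
1/(u(x(-5), -12) + 63700) = 1/(-12*(-5*(-4 - 5) + √(-12 - 5*(-4 - 5))) + 63700) = 1/(-12*(-5*(-9) + √(-12 - 5*(-9))) + 63700) = 1/(-12*(45 + √(-12 + 45)) + 63700) = 1/(-12*(45 + √33) + 63700) = 1/((-540 - 12*√33) + 63700) = 1/(63160 - 12*√33)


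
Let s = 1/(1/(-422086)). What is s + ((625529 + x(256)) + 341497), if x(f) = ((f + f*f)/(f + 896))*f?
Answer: 5036044/9 ≈ 5.5956e+5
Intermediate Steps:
s = -422086 (s = 1/(-1/422086) = -422086)
x(f) = f*(f + f**2)/(896 + f) (x(f) = ((f + f**2)/(896 + f))*f = f*(f + f**2)/(896 + f))
s + ((625529 + x(256)) + 341497) = -422086 + ((625529 + 256**2*(1 + 256)/(896 + 256)) + 341497) = -422086 + ((625529 + 65536*257/1152) + 341497) = -422086 + ((625529 + 65536*(1/1152)*257) + 341497) = -422086 + ((625529 + 131584/9) + 341497) = -422086 + (5761345/9 + 341497) = -422086 + 8834818/9 = 5036044/9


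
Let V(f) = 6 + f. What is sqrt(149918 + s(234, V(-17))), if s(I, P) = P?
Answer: sqrt(149907) ≈ 387.18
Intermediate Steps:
sqrt(149918 + s(234, V(-17))) = sqrt(149918 + (6 - 17)) = sqrt(149918 - 11) = sqrt(149907)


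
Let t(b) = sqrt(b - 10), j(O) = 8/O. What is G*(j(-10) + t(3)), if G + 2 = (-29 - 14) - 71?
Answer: 464/5 - 116*I*sqrt(7) ≈ 92.8 - 306.91*I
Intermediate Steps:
G = -116 (G = -2 + ((-29 - 14) - 71) = -2 + (-43 - 71) = -2 - 114 = -116)
t(b) = sqrt(-10 + b)
G*(j(-10) + t(3)) = -116*(8/(-10) + sqrt(-10 + 3)) = -116*(8*(-1/10) + sqrt(-7)) = -116*(-4/5 + I*sqrt(7)) = 464/5 - 116*I*sqrt(7)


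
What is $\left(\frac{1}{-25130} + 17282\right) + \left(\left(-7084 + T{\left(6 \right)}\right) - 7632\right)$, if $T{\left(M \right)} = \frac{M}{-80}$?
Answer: $\frac{257926777}{100520} \approx 2565.9$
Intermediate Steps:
$T{\left(M \right)} = - \frac{M}{80}$ ($T{\left(M \right)} = M \left(- \frac{1}{80}\right) = - \frac{M}{80}$)
$\left(\frac{1}{-25130} + 17282\right) + \left(\left(-7084 + T{\left(6 \right)}\right) - 7632\right) = \left(\frac{1}{-25130} + 17282\right) - \frac{588643}{40} = \left(- \frac{1}{25130} + 17282\right) - \frac{588643}{40} = \frac{434296659}{25130} - \frac{588643}{40} = \frac{257926777}{100520}$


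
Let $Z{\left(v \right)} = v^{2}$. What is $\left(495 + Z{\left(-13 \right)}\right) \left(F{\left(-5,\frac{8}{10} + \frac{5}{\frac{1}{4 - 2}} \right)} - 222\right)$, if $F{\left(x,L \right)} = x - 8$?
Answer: $-156040$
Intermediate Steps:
$F{\left(x,L \right)} = -8 + x$
$\left(495 + Z{\left(-13 \right)}\right) \left(F{\left(-5,\frac{8}{10} + \frac{5}{\frac{1}{4 - 2}} \right)} - 222\right) = \left(495 + \left(-13\right)^{2}\right) \left(\left(-8 - 5\right) - 222\right) = \left(495 + 169\right) \left(-13 - 222\right) = 664 \left(-235\right) = -156040$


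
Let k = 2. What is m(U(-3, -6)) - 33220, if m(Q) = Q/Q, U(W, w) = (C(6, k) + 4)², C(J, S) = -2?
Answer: -33219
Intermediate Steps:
U(W, w) = 4 (U(W, w) = (-2 + 4)² = 2² = 4)
m(Q) = 1
m(U(-3, -6)) - 33220 = 1 - 33220 = -33219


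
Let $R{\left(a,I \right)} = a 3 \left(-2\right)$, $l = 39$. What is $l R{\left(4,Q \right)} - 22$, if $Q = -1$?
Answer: $-958$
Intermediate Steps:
$R{\left(a,I \right)} = - 6 a$ ($R{\left(a,I \right)} = 3 a \left(-2\right) = - 6 a$)
$l R{\left(4,Q \right)} - 22 = 39 \left(\left(-6\right) 4\right) - 22 = 39 \left(-24\right) - 22 = -936 - 22 = -958$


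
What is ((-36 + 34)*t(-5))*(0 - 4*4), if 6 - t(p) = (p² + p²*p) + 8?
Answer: 3136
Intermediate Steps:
t(p) = -2 - p² - p³ (t(p) = 6 - ((p² + p²*p) + 8) = 6 - ((p² + p³) + 8) = 6 - (8 + p² + p³) = 6 + (-8 - p² - p³) = -2 - p² - p³)
((-36 + 34)*t(-5))*(0 - 4*4) = ((-36 + 34)*(-2 - 1*(-5)² - 1*(-5)³))*(0 - 4*4) = (-2*(-2 - 1*25 - 1*(-125)))*(0 - 16) = -2*(-2 - 25 + 125)*(-16) = -2*98*(-16) = -196*(-16) = 3136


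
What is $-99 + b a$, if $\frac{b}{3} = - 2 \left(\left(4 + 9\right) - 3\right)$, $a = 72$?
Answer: $-4419$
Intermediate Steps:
$b = -60$ ($b = 3 \left(- 2 \left(\left(4 + 9\right) - 3\right)\right) = 3 \left(- 2 \left(13 - 3\right)\right) = 3 \left(\left(-2\right) 10\right) = 3 \left(-20\right) = -60$)
$-99 + b a = -99 - 4320 = -4419$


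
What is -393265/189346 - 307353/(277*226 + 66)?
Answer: -41420596079/5932967564 ≈ -6.9814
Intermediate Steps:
-393265/189346 - 307353/(277*226 + 66) = -393265*1/189346 - 307353/(62602 + 66) = -393265/189346 - 307353/62668 = -41420596079/5932967564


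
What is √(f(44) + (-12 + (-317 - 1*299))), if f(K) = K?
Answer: 2*I*√146 ≈ 24.166*I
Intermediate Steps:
√(f(44) + (-12 + (-317 - 1*299))) = √(44 + (-12 + (-317 - 1*299))) = √(44 + (-12 + (-317 - 299))) = √(44 + (-12 - 616)) = √(44 - 628) = √(-584) = 2*I*√146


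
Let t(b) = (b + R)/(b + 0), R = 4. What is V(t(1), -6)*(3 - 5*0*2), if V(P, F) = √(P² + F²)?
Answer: 3*√61 ≈ 23.431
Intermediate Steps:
t(b) = (4 + b)/b (t(b) = (b + 4)/(b + 0) = (4 + b)/b)
V(P, F) = √(F² + P²)
V(t(1), -6)*(3 - 5*0*2) = √((-6)² + ((4 + 1)/1)²)*(3 - 5*0*2) = √(36 + (1*5)²)*(3 + 0*2) = √(36 + 5²)*(3 + 0) = √(36 + 25)*3 = √61*3 = 3*√61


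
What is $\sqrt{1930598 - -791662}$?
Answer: $2 \sqrt{680565} \approx 1649.9$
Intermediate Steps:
$\sqrt{1930598 - -791662} = \sqrt{1930598 + \left(\left(-1159154 + 892426\right) + 1058390\right)} = \sqrt{1930598 + \left(-266728 + 1058390\right)} = \sqrt{1930598 + 791662} = \sqrt{2722260} = 2 \sqrt{680565}$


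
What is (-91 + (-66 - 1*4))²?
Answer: 25921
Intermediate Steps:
(-91 + (-66 - 1*4))² = (-91 + (-66 - 4))² = (-91 - 70)² = (-161)² = 25921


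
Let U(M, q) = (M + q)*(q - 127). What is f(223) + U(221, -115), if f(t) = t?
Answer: -25429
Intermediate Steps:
U(M, q) = (-127 + q)*(M + q) (U(M, q) = (M + q)*(-127 + q) = (-127 + q)*(M + q))
f(223) + U(221, -115) = 223 + ((-115)**2 - 127*221 - 127*(-115) + 221*(-115)) = 223 + (13225 - 28067 + 14605 - 25415) = 223 - 25652 = -25429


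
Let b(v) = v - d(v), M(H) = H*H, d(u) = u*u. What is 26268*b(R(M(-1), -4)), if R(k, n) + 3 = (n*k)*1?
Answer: -1471008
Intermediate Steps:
d(u) = u**2
M(H) = H**2
R(k, n) = -3 + k*n (R(k, n) = -3 + (n*k)*1 = -3 + (k*n)*1 = -3 + k*n)
b(v) = v - v**2
26268*b(R(M(-1), -4)) = 26268*((-3 + (-1)**2*(-4))*(1 - (-3 + (-1)**2*(-4)))) = 26268*((-3 + 1*(-4))*(1 - (-3 + 1*(-4)))) = 26268*((-3 - 4)*(1 - (-3 - 4))) = 26268*(-7*(1 - 1*(-7))) = 26268*(-7*(1 + 7)) = 26268*(-7*8) = 26268*(-56) = -1471008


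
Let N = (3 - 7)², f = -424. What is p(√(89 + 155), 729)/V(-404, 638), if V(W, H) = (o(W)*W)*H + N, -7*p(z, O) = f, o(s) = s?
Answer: 53/91115346 ≈ 5.8168e-7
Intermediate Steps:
p(z, O) = 424/7 (p(z, O) = -⅐*(-424) = 424/7)
N = 16 (N = (-4)² = 16)
V(W, H) = 16 + H*W² (V(W, H) = (W*W)*H + 16 = W²*H + 16 = H*W² + 16 = 16 + H*W²)
p(√(89 + 155), 729)/V(-404, 638) = 424/(7*(16 + 638*(-404)²)) = 424/(7*(16 + 638*163216)) = 424/(7*(16 + 104131808)) = (424/7)/104131824 = (424/7)*(1/104131824) = 53/91115346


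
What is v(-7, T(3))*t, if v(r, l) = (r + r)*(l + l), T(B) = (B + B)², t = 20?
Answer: -20160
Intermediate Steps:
T(B) = 4*B² (T(B) = (2*B)² = 4*B²)
v(r, l) = 4*l*r (v(r, l) = (2*r)*(2*l) = 4*l*r)
v(-7, T(3))*t = (4*(4*3²)*(-7))*20 = (4*(4*9)*(-7))*20 = (4*36*(-7))*20 = -1008*20 = -20160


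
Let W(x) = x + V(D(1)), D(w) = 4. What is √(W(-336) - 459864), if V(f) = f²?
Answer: 2*I*√115046 ≈ 678.37*I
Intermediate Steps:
W(x) = 16 + x (W(x) = x + 4² = x + 16 = 16 + x)
√(W(-336) - 459864) = √((16 - 336) - 459864) = √(-320 - 459864) = √(-460184) = 2*I*√115046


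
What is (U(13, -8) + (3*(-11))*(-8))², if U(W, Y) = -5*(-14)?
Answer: 111556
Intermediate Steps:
U(W, Y) = 70
(U(13, -8) + (3*(-11))*(-8))² = (70 + (3*(-11))*(-8))² = (70 - 33*(-8))² = (70 + 264)² = 334² = 111556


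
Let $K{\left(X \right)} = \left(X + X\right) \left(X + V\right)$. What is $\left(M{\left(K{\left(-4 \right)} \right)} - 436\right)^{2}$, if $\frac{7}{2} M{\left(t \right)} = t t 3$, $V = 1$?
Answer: $\frac{163216}{49} \approx 3330.9$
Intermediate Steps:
$K{\left(X \right)} = 2 X \left(1 + X\right)$ ($K{\left(X \right)} = \left(X + X\right) \left(X + 1\right) = 2 X \left(1 + X\right)$)
$M{\left(t \right)} = \frac{6 t^{2}}{7}$ ($M{\left(t \right)} = \frac{2 t t 3}{7} = \frac{2 t^{2} \cdot 3}{7} = \frac{2 \cdot 3 t^{2}}{7} = \frac{6 t^{2}}{7}$)
$\left(M{\left(K{\left(-4 \right)} \right)} - 436\right)^{2} = \left(\frac{6 \left(2 \left(-4\right) \left(1 - 4\right)\right)^{2}}{7} - 436\right)^{2} = \left(\frac{6 \left(2 \left(-4\right) \left(-3\right)\right)^{2}}{7} - 436\right)^{2} = \left(\frac{6 \cdot 24^{2}}{7} - 436\right)^{2} = \left(\frac{6}{7} \cdot 576 - 436\right)^{2} = \left(\frac{3456}{7} - 436\right)^{2} = \left(\frac{404}{7}\right)^{2} = \frac{163216}{49}$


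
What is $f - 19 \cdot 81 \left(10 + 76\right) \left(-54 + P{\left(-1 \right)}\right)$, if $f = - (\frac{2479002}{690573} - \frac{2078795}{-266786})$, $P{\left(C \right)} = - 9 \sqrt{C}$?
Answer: $\frac{33762777144590019}{4723979702} + 1191186 i \approx 7.1471 \cdot 10^{6} + 1.1912 \cdot 10^{6} i$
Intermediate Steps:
$f = - \frac{53767249413}{4723979702}$ ($f = - (2479002 \cdot \frac{1}{690573} - - \frac{2078795}{266786}) = - (\frac{826334}{230191} + \frac{2078795}{266786}) = \left(-1\right) \frac{53767249413}{4723979702} = - \frac{53767249413}{4723979702} \approx -11.382$)
$f - 19 \cdot 81 \left(10 + 76\right) \left(-54 + P{\left(-1 \right)}\right) = - \frac{53767249413}{4723979702} - 19 \cdot 81 \left(10 + 76\right) \left(-54 - 9 \sqrt{-1}\right) = - \frac{53767249413}{4723979702} - 1539 \cdot 86 \left(-54 - 9 i\right) = - \frac{53767249413}{4723979702} - 1539 \left(-4644 - 774 i\right) = - \frac{53767249413}{4723979702} - \left(-7147116 - 1191186 i\right) = - \frac{53767249413}{4723979702} + \left(7147116 + 1191186 i\right) = \frac{33762777144590019}{4723979702} + 1191186 i$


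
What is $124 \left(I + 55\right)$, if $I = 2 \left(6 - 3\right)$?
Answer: $7564$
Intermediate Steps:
$I = 6$ ($I = 2 \cdot 3 = 6$)
$124 \left(I + 55\right) = 124 \left(6 + 55\right) = 124 \cdot 61 = 7564$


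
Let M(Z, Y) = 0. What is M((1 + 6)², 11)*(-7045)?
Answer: 0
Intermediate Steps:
M((1 + 6)², 11)*(-7045) = 0*(-7045) = 0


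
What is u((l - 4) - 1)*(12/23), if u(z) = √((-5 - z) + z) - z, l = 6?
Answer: -12/23 + 12*I*√5/23 ≈ -0.52174 + 1.1666*I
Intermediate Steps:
u(z) = -z + I*√5 (u(z) = √(-5) - z = I*√5 - z = -z + I*√5)
u((l - 4) - 1)*(12/23) = (-((6 - 4) - 1) + I*√5)*(12/23) = (-(2 - 1) + I*√5)*(12*(1/23)) = (-1*1 + I*√5)*(12/23) = (-1 + I*√5)*(12/23) = -12/23 + 12*I*√5/23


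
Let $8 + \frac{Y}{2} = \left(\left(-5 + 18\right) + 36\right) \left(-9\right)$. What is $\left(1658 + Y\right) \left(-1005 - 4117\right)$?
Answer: $-3892720$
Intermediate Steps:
$Y = -898$ ($Y = -16 + 2 \left(\left(-5 + 18\right) + 36\right) \left(-9\right) = -16 + 2 \left(13 + 36\right) \left(-9\right) = -16 + 2 \cdot 49 \left(-9\right) = -16 + 2 \left(-441\right) = -16 - 882 = -898$)
$\left(1658 + Y\right) \left(-1005 - 4117\right) = \left(1658 - 898\right) \left(-1005 - 4117\right) = 760 \left(-5122\right) = -3892720$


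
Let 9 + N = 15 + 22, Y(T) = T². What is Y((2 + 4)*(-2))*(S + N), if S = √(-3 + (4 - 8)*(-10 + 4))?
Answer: 4032 + 144*√21 ≈ 4691.9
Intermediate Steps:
N = 28 (N = -9 + (15 + 22) = -9 + 37 = 28)
S = √21 (S = √(-3 - 4*(-6)) = √(-3 + 24) = √21 ≈ 4.5826)
Y((2 + 4)*(-2))*(S + N) = ((2 + 4)*(-2))²*(√21 + 28) = (6*(-2))²*(28 + √21) = (-12)²*(28 + √21) = 144*(28 + √21) = 4032 + 144*√21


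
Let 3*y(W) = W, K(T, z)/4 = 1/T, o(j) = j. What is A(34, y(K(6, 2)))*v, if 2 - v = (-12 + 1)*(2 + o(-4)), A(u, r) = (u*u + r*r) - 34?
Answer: -1817720/81 ≈ -22441.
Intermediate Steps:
K(T, z) = 4/T
y(W) = W/3
A(u, r) = -34 + r² + u² (A(u, r) = (u² + r²) - 34 = (r² + u²) - 34 = -34 + r² + u²)
v = -20 (v = 2 - (-12 + 1)*(2 - 4) = 2 - (-11)*(-2) = 2 - 1*22 = 2 - 22 = -20)
A(34, y(K(6, 2)))*v = (-34 + ((4/6)/3)² + 34²)*(-20) = (-34 + ((4*(⅙))/3)² + 1156)*(-20) = (-34 + ((⅓)*(⅔))² + 1156)*(-20) = (-34 + (2/9)² + 1156)*(-20) = (-34 + 4/81 + 1156)*(-20) = (90886/81)*(-20) = -1817720/81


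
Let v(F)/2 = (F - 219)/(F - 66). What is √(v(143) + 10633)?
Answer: √63031353/77 ≈ 103.11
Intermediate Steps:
v(F) = 2*(-219 + F)/(-66 + F) (v(F) = 2*((F - 219)/(F - 66)) = 2*((-219 + F)/(-66 + F)) = 2*(-219 + F)/(-66 + F))
√(v(143) + 10633) = √(2*(-219 + 143)/(-66 + 143) + 10633) = √(2*(-76)/77 + 10633) = √(2*(1/77)*(-76) + 10633) = √(-152/77 + 10633) = √(818589/77) = √63031353/77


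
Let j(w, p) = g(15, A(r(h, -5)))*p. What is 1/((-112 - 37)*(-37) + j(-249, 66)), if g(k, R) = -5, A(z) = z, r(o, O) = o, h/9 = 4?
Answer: 1/5183 ≈ 0.00019294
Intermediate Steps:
h = 36 (h = 9*4 = 36)
j(w, p) = -5*p
1/((-112 - 37)*(-37) + j(-249, 66)) = 1/((-112 - 37)*(-37) - 5*66) = 1/(-149*(-37) - 330) = 1/(5513 - 330) = 1/5183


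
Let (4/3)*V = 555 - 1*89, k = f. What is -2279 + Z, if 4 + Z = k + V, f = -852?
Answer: -5571/2 ≈ -2785.5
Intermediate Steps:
k = -852
V = 699/2 (V = 3*(555 - 1*89)/4 = 3*(555 - 89)/4 = (¾)*466 = 699/2 ≈ 349.50)
Z = -1013/2 (Z = -4 + (-852 + 699/2) = -4 - 1005/2 = -1013/2 ≈ -506.50)
-2279 + Z = -2279 - 1013/2 = -5571/2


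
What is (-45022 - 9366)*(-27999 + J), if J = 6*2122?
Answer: 830341596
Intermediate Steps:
J = 12732
(-45022 - 9366)*(-27999 + J) = (-45022 - 9366)*(-27999 + 12732) = -54388*(-15267) = 830341596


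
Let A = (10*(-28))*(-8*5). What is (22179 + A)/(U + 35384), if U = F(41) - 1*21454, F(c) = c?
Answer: 33379/13971 ≈ 2.3892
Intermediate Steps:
U = -21413 (U = 41 - 1*21454 = 41 - 21454 = -21413)
A = 11200 (A = -280*(-40) = 11200)
(22179 + A)/(U + 35384) = (22179 + 11200)/(-21413 + 35384) = 33379/13971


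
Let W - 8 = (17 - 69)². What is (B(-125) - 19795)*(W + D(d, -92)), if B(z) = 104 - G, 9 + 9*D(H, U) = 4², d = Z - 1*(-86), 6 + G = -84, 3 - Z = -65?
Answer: -478558415/9 ≈ -5.3173e+7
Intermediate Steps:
Z = 68 (Z = 3 - 1*(-65) = 3 + 65 = 68)
G = -90 (G = -6 - 84 = -90)
W = 2712 (W = 8 + (17 - 69)² = 8 + (-52)² = 8 + 2704 = 2712)
d = 154 (d = 68 - 1*(-86) = 68 + 86 = 154)
D(H, U) = 7/9 (D(H, U) = -1 + (⅑)*4² = -1 + (⅑)*16 = -1 + 16/9 = 7/9)
B(z) = 194 (B(z) = 104 - 1*(-90) = 104 + 90 = 194)
(B(-125) - 19795)*(W + D(d, -92)) = (194 - 19795)*(2712 + 7/9) = -19601*24415/9 = -478558415/9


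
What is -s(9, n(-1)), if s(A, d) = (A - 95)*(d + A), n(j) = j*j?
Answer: 860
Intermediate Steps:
n(j) = j²
s(A, d) = (-95 + A)*(A + d)
-s(9, n(-1)) = -(9² - 95*9 - 95*(-1)² + 9*(-1)²) = -(81 - 855 - 95*1 + 9*1) = -(81 - 855 - 95 + 9) = -1*(-860) = 860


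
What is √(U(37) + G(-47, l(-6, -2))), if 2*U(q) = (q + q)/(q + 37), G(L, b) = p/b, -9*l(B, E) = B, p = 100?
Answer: √602/2 ≈ 12.268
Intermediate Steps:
l(B, E) = -B/9
G(L, b) = 100/b
U(q) = q/(37 + q) (U(q) = ((q + q)/(q + 37))/2 = ((2*q)/(37 + q))/2 = (2*q/(37 + q))/2 = q/(37 + q))
√(U(37) + G(-47, l(-6, -2))) = √(37/(37 + 37) + 100/((-⅑*(-6)))) = √(37/74 + 100/(⅔)) = √(37*(1/74) + 100*(3/2)) = √(½ + 150) = √(301/2) = √602/2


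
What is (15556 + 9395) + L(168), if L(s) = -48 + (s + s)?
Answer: 25239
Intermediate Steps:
L(s) = -48 + 2*s
(15556 + 9395) + L(168) = (15556 + 9395) + (-48 + 2*168) = 24951 + (-48 + 336) = 24951 + 288 = 25239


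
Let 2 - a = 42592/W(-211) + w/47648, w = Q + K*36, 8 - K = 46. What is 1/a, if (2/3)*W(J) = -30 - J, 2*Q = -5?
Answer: -51745728/8012714645 ≈ -0.0064580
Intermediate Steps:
Q = -5/2 (Q = (1/2)*(-5) = -5/2 ≈ -2.5000)
K = -38 (K = 8 - 1*46 = 8 - 46 = -38)
w = -2741/2 (w = -5/2 - 38*36 = -5/2 - 1368 = -2741/2 ≈ -1370.5)
W(J) = -45 - 3*J/2 (W(J) = 3*(-30 - J)/2 = -45 - 3*J/2)
a = -8012714645/51745728 (a = 2 - (42592/(-45 - 3/2*(-211)) - 2741/2/47648) = 2 - (42592/(-45 + 633/2) - 2741/2*1/47648) = 2 - (42592/(543/2) - 2741/95296) = 2 - (42592*(2/543) - 2741/95296) = 2 - (85184/543 - 2741/95296) = 2 - 1*8116206101/51745728 = 2 - 8116206101/51745728 = -8012714645/51745728 ≈ -154.85)
1/a = 1/(-8012714645/51745728) = -51745728/8012714645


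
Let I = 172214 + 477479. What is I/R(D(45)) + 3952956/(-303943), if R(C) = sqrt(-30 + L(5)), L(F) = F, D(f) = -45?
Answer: -3952956/303943 - 649693*I/5 ≈ -13.006 - 1.2994e+5*I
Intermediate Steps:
I = 649693
R(C) = 5*I (R(C) = sqrt(-30 + 5) = sqrt(-25) = 5*I)
I/R(D(45)) + 3952956/(-303943) = 649693/((5*I)) + 3952956/(-303943) = 649693*(-I/5) + 3952956*(-1/303943) = -649693*I/5 - 3952956/303943 = -3952956/303943 - 649693*I/5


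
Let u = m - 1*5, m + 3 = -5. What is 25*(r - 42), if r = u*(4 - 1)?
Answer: -2025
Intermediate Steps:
m = -8 (m = -3 - 5 = -8)
u = -13 (u = -8 - 1*5 = -8 - 5 = -13)
r = -39 (r = -13*(4 - 1) = -13*3 = -39)
25*(r - 42) = 25*(-39 - 42) = 25*(-81) = -2025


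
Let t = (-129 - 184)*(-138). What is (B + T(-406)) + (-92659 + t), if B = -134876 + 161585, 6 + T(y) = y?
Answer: -23168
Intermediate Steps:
T(y) = -6 + y
t = 43194 (t = -313*(-138) = 43194)
B = 26709
(B + T(-406)) + (-92659 + t) = (26709 + (-6 - 406)) + (-92659 + 43194) = (26709 - 412) - 49465 = 26297 - 49465 = -23168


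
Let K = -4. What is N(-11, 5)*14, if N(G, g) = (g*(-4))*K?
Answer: 1120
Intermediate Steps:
N(G, g) = 16*g (N(G, g) = (g*(-4))*(-4) = -4*g*(-4) = 16*g)
N(-11, 5)*14 = (16*5)*14 = 80*14 = 1120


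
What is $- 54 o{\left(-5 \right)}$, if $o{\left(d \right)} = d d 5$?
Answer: $-6750$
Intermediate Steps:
$o{\left(d \right)} = 5 d^{2}$ ($o{\left(d \right)} = d^{2} \cdot 5 = 5 d^{2}$)
$- 54 o{\left(-5 \right)} = - 54 \cdot 5 \left(-5\right)^{2} = - 54 \cdot 5 \cdot 25 = \left(-54\right) 125 = -6750$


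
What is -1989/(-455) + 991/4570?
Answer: 146779/31990 ≈ 4.5883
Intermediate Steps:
-1989/(-455) + 991/4570 = -1989*(-1/455) + 991*(1/4570) = 153/35 + 991/4570 = 146779/31990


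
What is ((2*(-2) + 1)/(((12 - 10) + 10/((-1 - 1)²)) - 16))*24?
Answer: 144/23 ≈ 6.2609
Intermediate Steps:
((2*(-2) + 1)/(((12 - 10) + 10/((-1 - 1)²)) - 16))*24 = ((-4 + 1)/((2 + 10/((-2)²)) - 16))*24 = (-3/((2 + 10/4) - 16))*24 = (-3/((2 + 10*(¼)) - 16))*24 = (-3/((2 + 5/2) - 16))*24 = (-3/(9/2 - 16))*24 = (-3/(-23/2))*24 = -2/23*(-3)*24 = (6/23)*24 = 144/23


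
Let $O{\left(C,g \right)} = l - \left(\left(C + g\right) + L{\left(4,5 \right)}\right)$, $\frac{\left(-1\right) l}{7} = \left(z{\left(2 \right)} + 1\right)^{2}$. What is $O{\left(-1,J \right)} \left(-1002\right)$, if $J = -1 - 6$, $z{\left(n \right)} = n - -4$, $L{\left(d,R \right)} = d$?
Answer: $339678$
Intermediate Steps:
$z{\left(n \right)} = 4 + n$ ($z{\left(n \right)} = n + 4 = 4 + n$)
$J = -7$ ($J = -1 - 6 = -7$)
$l = -343$ ($l = - 7 \left(\left(4 + 2\right) + 1\right)^{2} = - 7 \left(6 + 1\right)^{2} = - 7 \cdot 7^{2} = \left(-7\right) 49 = -343$)
$O{\left(C,g \right)} = -347 - C - g$ ($O{\left(C,g \right)} = -343 - \left(\left(C + g\right) + 4\right) = -343 - \left(4 + C + g\right) = -347 - C - g$)
$O{\left(-1,J \right)} \left(-1002\right) = \left(-347 - -1 - -7\right) \left(-1002\right) = \left(-347 + 1 + 7\right) \left(-1002\right) = \left(-339\right) \left(-1002\right) = 339678$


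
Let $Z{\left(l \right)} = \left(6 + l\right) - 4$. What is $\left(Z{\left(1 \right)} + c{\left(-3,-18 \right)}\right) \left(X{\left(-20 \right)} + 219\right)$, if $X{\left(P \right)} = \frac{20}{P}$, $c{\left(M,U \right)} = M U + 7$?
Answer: $13952$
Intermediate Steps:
$c{\left(M,U \right)} = 7 + M U$
$Z{\left(l \right)} = 2 + l$
$\left(Z{\left(1 \right)} + c{\left(-3,-18 \right)}\right) \left(X{\left(-20 \right)} + 219\right) = \left(\left(2 + 1\right) + \left(7 - -54\right)\right) \left(\frac{20}{-20} + 219\right) = \left(3 + \left(7 + 54\right)\right) \left(20 \left(- \frac{1}{20}\right) + 219\right) = \left(3 + 61\right) \left(-1 + 219\right) = 64 \cdot 218 = 13952$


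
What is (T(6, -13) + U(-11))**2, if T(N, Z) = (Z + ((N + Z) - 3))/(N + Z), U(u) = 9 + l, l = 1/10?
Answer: 751689/4900 ≈ 153.41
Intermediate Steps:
l = 1/10 ≈ 0.10000
U(u) = 91/10 (U(u) = 9 + 1/10 = 91/10)
T(N, Z) = (-3 + N + 2*Z)/(N + Z) (T(N, Z) = (Z + (-3 + N + Z))/(N + Z) = (-3 + N + 2*Z)/(N + Z))
(T(6, -13) + U(-11))**2 = ((-3 + 6 + 2*(-13))/(6 - 13) + 91/10)**2 = ((-3 + 6 - 26)/(-7) + 91/10)**2 = (-1/7*(-23) + 91/10)**2 = (23/7 + 91/10)**2 = (867/70)**2 = 751689/4900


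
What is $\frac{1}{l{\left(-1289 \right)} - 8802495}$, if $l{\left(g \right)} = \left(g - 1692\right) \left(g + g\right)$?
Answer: $- \frac{1}{1117477} \approx -8.9487 \cdot 10^{-7}$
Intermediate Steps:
$l{\left(g \right)} = 2 g \left(-1692 + g\right)$ ($l{\left(g \right)} = \left(-1692 + g\right) 2 g = 2 g \left(-1692 + g\right)$)
$\frac{1}{l{\left(-1289 \right)} - 8802495} = \frac{1}{2 \left(-1289\right) \left(-1692 - 1289\right) - 8802495} = \frac{1}{2 \left(-1289\right) \left(-2981\right) - 8802495} = \frac{1}{7685018 - 8802495} = \frac{1}{-1117477} = - \frac{1}{1117477}$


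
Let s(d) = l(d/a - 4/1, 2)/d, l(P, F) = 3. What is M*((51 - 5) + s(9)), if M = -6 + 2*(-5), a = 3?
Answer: -2224/3 ≈ -741.33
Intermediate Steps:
s(d) = 3/d
M = -16 (M = -6 - 10 = -16)
M*((51 - 5) + s(9)) = -16*((51 - 5) + 3/9) = -16*(46 + 3*(⅑)) = -16*(46 + ⅓) = -16*139/3 = -2224/3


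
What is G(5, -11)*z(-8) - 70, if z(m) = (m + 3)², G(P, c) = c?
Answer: -345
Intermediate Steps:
z(m) = (3 + m)²
G(5, -11)*z(-8) - 70 = -11*(3 - 8)² - 70 = -11*(-5)² - 70 = -11*25 - 70 = -275 - 70 = -345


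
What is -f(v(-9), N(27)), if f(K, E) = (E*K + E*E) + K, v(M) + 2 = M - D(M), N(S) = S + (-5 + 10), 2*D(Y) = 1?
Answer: -1289/2 ≈ -644.50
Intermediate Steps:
D(Y) = ½ (D(Y) = (½)*1 = ½)
N(S) = 5 + S (N(S) = S + 5 = 5 + S)
v(M) = -5/2 + M (v(M) = -2 + (M - 1*½) = -2 + (M - ½) = -2 + (-½ + M) = -5/2 + M)
f(K, E) = K + E² + E*K (f(K, E) = (E*K + E²) + K = (E² + E*K) + K = K + E² + E*K)
-f(v(-9), N(27)) = -((-5/2 - 9) + (5 + 27)² + (5 + 27)*(-5/2 - 9)) = -(-23/2 + 32² + 32*(-23/2)) = -(-23/2 + 1024 - 368) = -1*1289/2 = -1289/2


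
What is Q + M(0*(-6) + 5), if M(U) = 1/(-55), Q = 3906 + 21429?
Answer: 1393424/55 ≈ 25335.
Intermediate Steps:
Q = 25335
M(U) = -1/55
Q + M(0*(-6) + 5) = 25335 - 1/55 = 1393424/55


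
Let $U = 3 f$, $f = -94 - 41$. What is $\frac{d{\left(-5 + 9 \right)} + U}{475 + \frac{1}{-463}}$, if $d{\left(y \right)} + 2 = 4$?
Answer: $- \frac{186589}{219924} \approx -0.84842$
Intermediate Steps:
$f = -135$ ($f = -94 - 41 = -135$)
$U = -405$ ($U = 3 \left(-135\right) = -405$)
$d{\left(y \right)} = 2$ ($d{\left(y \right)} = -2 + 4 = 2$)
$\frac{d{\left(-5 + 9 \right)} + U}{475 + \frac{1}{-463}} = \frac{2 - 405}{475 + \frac{1}{-463}} = - \frac{403}{475 - \frac{1}{463}} = - \frac{403}{\frac{219924}{463}} = \left(-403\right) \frac{463}{219924} = - \frac{186589}{219924}$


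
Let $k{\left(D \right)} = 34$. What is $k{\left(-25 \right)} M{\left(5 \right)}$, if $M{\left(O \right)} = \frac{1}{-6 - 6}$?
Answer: $- \frac{17}{6} \approx -2.8333$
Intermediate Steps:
$M{\left(O \right)} = - \frac{1}{12}$ ($M{\left(O \right)} = \frac{1}{-12} = - \frac{1}{12}$)
$k{\left(-25 \right)} M{\left(5 \right)} = 34 \left(- \frac{1}{12}\right) = - \frac{17}{6}$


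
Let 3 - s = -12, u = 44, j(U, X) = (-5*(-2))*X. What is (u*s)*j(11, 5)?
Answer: 33000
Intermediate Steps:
j(U, X) = 10*X
s = 15 (s = 3 - 1*(-12) = 3 + 12 = 15)
(u*s)*j(11, 5) = (44*15)*(10*5) = 660*50 = 33000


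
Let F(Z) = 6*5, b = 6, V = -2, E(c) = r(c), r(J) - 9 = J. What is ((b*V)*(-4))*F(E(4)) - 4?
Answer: 1436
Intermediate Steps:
r(J) = 9 + J
E(c) = 9 + c
F(Z) = 30
((b*V)*(-4))*F(E(4)) - 4 = ((6*(-2))*(-4))*30 - 4 = -12*(-4)*30 - 4 = 48*30 - 4 = 1440 - 4 = 1436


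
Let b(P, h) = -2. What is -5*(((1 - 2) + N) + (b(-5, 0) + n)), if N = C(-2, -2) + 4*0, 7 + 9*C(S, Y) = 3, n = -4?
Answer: 335/9 ≈ 37.222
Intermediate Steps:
C(S, Y) = -4/9 (C(S, Y) = -7/9 + (⅑)*3 = -7/9 + ⅓ = -4/9)
N = -4/9 (N = -4/9 + 4*0 = -4/9 + 0 = -4/9 ≈ -0.44444)
-5*(((1 - 2) + N) + (b(-5, 0) + n)) = -5*(((1 - 2) - 4/9) + (-2 - 4)) = -5*((-1 - 4/9) - 6) = -5*(-13/9 - 6) = -5*(-67/9) = 335/9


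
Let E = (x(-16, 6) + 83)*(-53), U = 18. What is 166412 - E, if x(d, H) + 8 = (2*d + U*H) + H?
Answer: 174733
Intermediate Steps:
x(d, H) = -8 + 2*d + 19*H (x(d, H) = -8 + ((2*d + 18*H) + H) = -8 + (2*d + 19*H) = -8 + 2*d + 19*H)
E = -8321 (E = ((-8 + 2*(-16) + 19*6) + 83)*(-53) = ((-8 - 32 + 114) + 83)*(-53) = (74 + 83)*(-53) = 157*(-53) = -8321)
166412 - E = 166412 - 1*(-8321) = 166412 + 8321 = 174733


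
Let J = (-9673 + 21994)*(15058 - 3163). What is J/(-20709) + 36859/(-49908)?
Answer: -20841010541/2944572 ≈ -7077.8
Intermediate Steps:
J = 146558295 (J = 12321*11895 = 146558295)
J/(-20709) + 36859/(-49908) = 146558295/(-20709) + 36859/(-49908) = 146558295*(-1/20709) + 36859*(-1/49908) = -417545/59 - 36859/49908 = -20841010541/2944572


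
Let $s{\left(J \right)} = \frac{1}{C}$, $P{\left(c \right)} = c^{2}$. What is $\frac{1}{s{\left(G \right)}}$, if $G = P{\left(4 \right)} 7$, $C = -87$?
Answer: $-87$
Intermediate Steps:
$G = 112$ ($G = 4^{2} \cdot 7 = 16 \cdot 7 = 112$)
$s{\left(J \right)} = - \frac{1}{87}$ ($s{\left(J \right)} = \frac{1}{-87} = - \frac{1}{87}$)
$\frac{1}{s{\left(G \right)}} = \frac{1}{- \frac{1}{87}} = -87$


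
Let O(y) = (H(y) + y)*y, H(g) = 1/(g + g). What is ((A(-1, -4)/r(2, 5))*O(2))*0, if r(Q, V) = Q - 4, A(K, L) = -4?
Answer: 0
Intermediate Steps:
r(Q, V) = -4 + Q
H(g) = 1/(2*g)
O(y) = y*(y + 1/(2*y)) (O(y) = (1/(2*y) + y)*y = (y + 1/(2*y))*y = y*(y + 1/(2*y)))
((A(-1, -4)/r(2, 5))*O(2))*0 = ((-4/(-4 + 2))*(1/2 + 2**2))*0 = ((-4/(-2))*(1/2 + 4))*0 = (-4*(-1/2)*(9/2))*0 = (2*(9/2))*0 = 9*0 = 0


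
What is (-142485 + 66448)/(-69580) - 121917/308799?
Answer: 4999054901/7162078140 ≈ 0.69799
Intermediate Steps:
(-142485 + 66448)/(-69580) - 121917/308799 = -76037*(-1/69580) - 121917*1/308799 = 76037/69580 - 40639/102933 = 4999054901/7162078140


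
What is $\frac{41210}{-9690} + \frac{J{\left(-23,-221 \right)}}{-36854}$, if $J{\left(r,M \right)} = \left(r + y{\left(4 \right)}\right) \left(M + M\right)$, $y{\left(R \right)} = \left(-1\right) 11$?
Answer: $- \frac{83218733}{17855763} \approx -4.6606$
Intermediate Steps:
$y{\left(R \right)} = -11$
$J{\left(r,M \right)} = 2 M \left(-11 + r\right)$ ($J{\left(r,M \right)} = \left(r - 11\right) \left(M + M\right) = \left(-11 + r\right) 2 M = 2 M \left(-11 + r\right)$)
$\frac{41210}{-9690} + \frac{J{\left(-23,-221 \right)}}{-36854} = \frac{41210}{-9690} + \frac{2 \left(-221\right) \left(-11 - 23\right)}{-36854} = 41210 \left(- \frac{1}{9690}\right) + 2 \left(-221\right) \left(-34\right) \left(- \frac{1}{36854}\right) = - \frac{4121}{969} + 15028 \left(- \frac{1}{36854}\right) = - \frac{4121}{969} - \frac{7514}{18427} = - \frac{83218733}{17855763}$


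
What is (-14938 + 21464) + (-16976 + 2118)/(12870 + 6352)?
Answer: 62713957/9611 ≈ 6525.2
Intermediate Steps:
(-14938 + 21464) + (-16976 + 2118)/(12870 + 6352) = 6526 - 14858/19222 = 6526 - 14858*1/19222 = 6526 - 7429/9611 = 62713957/9611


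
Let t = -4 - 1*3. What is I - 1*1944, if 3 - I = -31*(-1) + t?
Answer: -1965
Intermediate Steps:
t = -7 (t = -4 - 3 = -7)
I = -21 (I = 3 - (-31*(-1) - 7) = 3 - (31 - 7) = 3 - 1*24 = 3 - 24 = -21)
I - 1*1944 = -21 - 1*1944 = -21 - 1944 = -1965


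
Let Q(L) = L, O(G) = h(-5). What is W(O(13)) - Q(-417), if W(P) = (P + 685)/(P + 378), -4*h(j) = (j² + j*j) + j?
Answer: 614434/1467 ≈ 418.84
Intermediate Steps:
h(j) = -j²/2 - j/4 (h(j) = -((j² + j*j) + j)/4 = -((j² + j²) + j)/4 = -(2*j² + j)/4 = -(j + 2*j²)/4 = -j²/2 - j/4)
O(G) = -45/4 (O(G) = -¼*(-5)*(1 + 2*(-5)) = -¼*(-5)*(1 - 10) = -¼*(-5)*(-9) = -45/4)
W(P) = (685 + P)/(378 + P)
W(O(13)) - Q(-417) = (685 - 45/4)/(378 - 45/4) - 1*(-417) = (2695/4)/(1467/4) + 417 = (4/1467)*(2695/4) + 417 = 2695/1467 + 417 = 614434/1467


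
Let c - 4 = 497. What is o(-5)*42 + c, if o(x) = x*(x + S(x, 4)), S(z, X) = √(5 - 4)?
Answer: 1341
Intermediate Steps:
c = 501 (c = 4 + 497 = 501)
S(z, X) = 1 (S(z, X) = √1 = 1)
o(x) = x*(1 + x) (o(x) = x*(x + 1) = x*(1 + x))
o(-5)*42 + c = -5*(1 - 5)*42 + 501 = -5*(-4)*42 + 501 = 20*42 + 501 = 840 + 501 = 1341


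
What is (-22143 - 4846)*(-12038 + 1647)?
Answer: 280442699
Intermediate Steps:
(-22143 - 4846)*(-12038 + 1647) = -26989*(-10391) = 280442699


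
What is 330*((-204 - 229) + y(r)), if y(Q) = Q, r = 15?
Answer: -137940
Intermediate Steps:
330*((-204 - 229) + y(r)) = 330*((-204 - 229) + 15) = 330*(-433 + 15) = 330*(-418) = -137940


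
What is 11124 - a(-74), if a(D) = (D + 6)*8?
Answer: 11668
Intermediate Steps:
a(D) = 48 + 8*D (a(D) = (6 + D)*8 = 48 + 8*D)
11124 - a(-74) = 11124 - (48 + 8*(-74)) = 11124 - (48 - 592) = 11124 - 1*(-544) = 11124 + 544 = 11668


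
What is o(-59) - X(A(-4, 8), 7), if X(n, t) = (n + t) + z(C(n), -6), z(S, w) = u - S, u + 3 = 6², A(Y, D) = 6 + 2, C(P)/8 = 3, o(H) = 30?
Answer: 6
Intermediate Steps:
C(P) = 24 (C(P) = 8*3 = 24)
A(Y, D) = 8
u = 33 (u = -3 + 6² = -3 + 36 = 33)
z(S, w) = 33 - S
X(n, t) = 9 + n + t (X(n, t) = (n + t) + (33 - 1*24) = (n + t) + (33 - 24) = (n + t) + 9 = 9 + n + t)
o(-59) - X(A(-4, 8), 7) = 30 - (9 + 8 + 7) = 30 - 1*24 = 30 - 24 = 6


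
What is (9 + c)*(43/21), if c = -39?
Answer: -430/7 ≈ -61.429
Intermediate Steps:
(9 + c)*(43/21) = (9 - 39)*(43/21) = -1290/21 = -30*43/21 = -430/7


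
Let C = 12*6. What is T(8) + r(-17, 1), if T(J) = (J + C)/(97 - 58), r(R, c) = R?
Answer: -583/39 ≈ -14.949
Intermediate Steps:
C = 72
T(J) = 24/13 + J/39 (T(J) = (J + 72)/(97 - 58) = (72 + J)/39 = (72 + J)*(1/39) = 24/13 + J/39)
T(8) + r(-17, 1) = (24/13 + (1/39)*8) - 17 = (24/13 + 8/39) - 17 = 80/39 - 17 = -583/39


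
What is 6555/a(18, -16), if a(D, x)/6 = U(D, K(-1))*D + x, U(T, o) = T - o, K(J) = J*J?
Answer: 437/116 ≈ 3.7672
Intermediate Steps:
K(J) = J**2
a(D, x) = 6*x + 6*D*(-1 + D) (a(D, x) = 6*((D - 1*(-1)**2)*D + x) = 6*((D - 1*1)*D + x) = 6*((D - 1)*D + x) = 6*((-1 + D)*D + x) = 6*(D*(-1 + D) + x) = 6*(x + D*(-1 + D)) = 6*x + 6*D*(-1 + D))
6555/a(18, -16) = 6555/(6*(-16) + 6*18*(-1 + 18)) = 6555/(-96 + 6*18*17) = 6555/(-96 + 1836) = 6555/1740 = 6555*(1/1740) = 437/116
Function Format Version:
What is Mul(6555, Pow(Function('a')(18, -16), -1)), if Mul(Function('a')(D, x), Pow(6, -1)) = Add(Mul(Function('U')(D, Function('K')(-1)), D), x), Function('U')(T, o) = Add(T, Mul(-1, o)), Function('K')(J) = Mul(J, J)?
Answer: Rational(437, 116) ≈ 3.7672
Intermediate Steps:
Function('K')(J) = Pow(J, 2)
Function('a')(D, x) = Add(Mul(6, x), Mul(6, D, Add(-1, D))) (Function('a')(D, x) = Mul(6, Add(Mul(Add(D, Mul(-1, Pow(-1, 2))), D), x)) = Mul(6, Add(Mul(Add(D, Mul(-1, 1)), D), x)) = Mul(6, Add(Mul(Add(D, -1), D), x)) = Mul(6, Add(Mul(Add(-1, D), D), x)) = Mul(6, Add(Mul(D, Add(-1, D)), x)) = Mul(6, Add(x, Mul(D, Add(-1, D)))) = Add(Mul(6, x), Mul(6, D, Add(-1, D))))
Mul(6555, Pow(Function('a')(18, -16), -1)) = Mul(6555, Pow(Add(Mul(6, -16), Mul(6, 18, Add(-1, 18))), -1)) = Mul(6555, Pow(Add(-96, Mul(6, 18, 17)), -1)) = Mul(6555, Pow(Add(-96, 1836), -1)) = Mul(6555, Pow(1740, -1)) = Mul(6555, Rational(1, 1740)) = Rational(437, 116)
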